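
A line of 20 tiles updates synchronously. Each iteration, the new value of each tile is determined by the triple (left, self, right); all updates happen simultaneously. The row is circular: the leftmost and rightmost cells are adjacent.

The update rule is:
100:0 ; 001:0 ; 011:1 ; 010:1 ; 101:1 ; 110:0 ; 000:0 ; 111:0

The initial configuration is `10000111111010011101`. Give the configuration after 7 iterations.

00000100000100010010

00000100000110010011
00000100000100010010
00000100000100010010  (fixed point — unchanged through iteration 7)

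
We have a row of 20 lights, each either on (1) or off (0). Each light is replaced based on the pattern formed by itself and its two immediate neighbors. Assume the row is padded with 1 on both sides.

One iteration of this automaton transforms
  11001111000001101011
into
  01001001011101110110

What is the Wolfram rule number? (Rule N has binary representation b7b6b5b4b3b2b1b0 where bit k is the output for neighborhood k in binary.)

105

position 0: 111 → 0  (bit 7 = 0)
position 1: 110 → 1  (bit 6 = 1)
position 15: 101 → 1  (bit 5 = 1)
position 2: 100 → 0  (bit 4 = 0)
position 4: 011 → 1  (bit 3 = 1)
position 16: 010 → 0  (bit 2 = 0)
position 3: 001 → 0  (bit 1 = 0)
position 9: 000 → 1  (bit 0 = 1)
bits b7..b0 = 01101001 = 105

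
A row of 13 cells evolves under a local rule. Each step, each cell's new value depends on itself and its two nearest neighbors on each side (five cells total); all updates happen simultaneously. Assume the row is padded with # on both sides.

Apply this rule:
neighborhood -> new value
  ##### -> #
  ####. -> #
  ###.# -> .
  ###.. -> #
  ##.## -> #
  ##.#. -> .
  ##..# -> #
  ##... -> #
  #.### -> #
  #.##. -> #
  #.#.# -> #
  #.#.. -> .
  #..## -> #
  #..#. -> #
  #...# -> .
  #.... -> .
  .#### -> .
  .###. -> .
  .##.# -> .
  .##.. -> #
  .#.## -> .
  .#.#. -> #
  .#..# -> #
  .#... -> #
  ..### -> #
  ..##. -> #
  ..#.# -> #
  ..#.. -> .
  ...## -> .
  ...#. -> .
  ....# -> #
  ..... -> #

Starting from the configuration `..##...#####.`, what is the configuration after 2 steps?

#####..#.##.#
########.#.##

########.#.##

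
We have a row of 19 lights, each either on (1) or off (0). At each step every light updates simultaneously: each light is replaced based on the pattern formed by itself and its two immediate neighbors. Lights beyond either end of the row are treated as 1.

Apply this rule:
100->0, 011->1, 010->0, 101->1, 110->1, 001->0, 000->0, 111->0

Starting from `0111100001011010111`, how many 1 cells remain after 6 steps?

1

1100100000111101100
0100000000100111100
1000000000000100100
1000000000000000000
1000000000000000000  (fixed point — unchanged through step 6)
count of 1: 1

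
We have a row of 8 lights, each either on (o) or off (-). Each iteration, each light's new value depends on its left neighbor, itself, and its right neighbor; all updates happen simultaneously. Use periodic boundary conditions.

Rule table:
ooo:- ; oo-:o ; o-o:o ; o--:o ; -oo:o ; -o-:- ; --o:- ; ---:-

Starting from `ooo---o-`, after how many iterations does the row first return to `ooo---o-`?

15

iteration 1: o-oo---o
iteration 2: ooooo--o
iteration 3: ----oo-o
iteration 4: o---ooo-
iteration 5: -o--o-oo
iteration 6: o-o--ooo
iteration 7: oo-o-o--
iteration 8: ooo-o-o-
iteration 9: o-oo-o-o
iteration 10: ooooo-oo
iteration 11: ----ooo-
iteration 12: ----o-oo
iteration 13: o----ooo
iteration 14: oo---o--
iteration 15: ooo---o-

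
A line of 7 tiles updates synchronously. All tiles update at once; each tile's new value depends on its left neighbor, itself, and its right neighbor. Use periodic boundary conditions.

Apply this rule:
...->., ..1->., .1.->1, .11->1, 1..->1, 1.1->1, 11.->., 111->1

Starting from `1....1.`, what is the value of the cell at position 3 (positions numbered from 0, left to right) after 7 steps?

.

11...11
1.1..11
.111.11
111.11.
11.11.1
1.11.11
.11.111
position 3 holds .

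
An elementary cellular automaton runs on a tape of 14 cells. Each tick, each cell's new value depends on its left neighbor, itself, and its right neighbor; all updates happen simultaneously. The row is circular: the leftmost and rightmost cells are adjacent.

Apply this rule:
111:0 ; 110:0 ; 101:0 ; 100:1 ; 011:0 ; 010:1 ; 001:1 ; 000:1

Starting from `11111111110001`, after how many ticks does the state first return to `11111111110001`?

2

00000000001110
11111111110001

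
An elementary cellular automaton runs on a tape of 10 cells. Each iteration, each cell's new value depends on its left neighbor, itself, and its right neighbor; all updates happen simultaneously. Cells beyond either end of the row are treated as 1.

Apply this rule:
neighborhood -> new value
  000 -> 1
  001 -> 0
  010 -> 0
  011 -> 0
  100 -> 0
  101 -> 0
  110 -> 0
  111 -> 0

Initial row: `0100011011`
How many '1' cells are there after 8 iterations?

0001000000
0100011110
0001000000  (repeats iteration 1; period 2)
iteration 8: 0100011110
count of 1: 5

5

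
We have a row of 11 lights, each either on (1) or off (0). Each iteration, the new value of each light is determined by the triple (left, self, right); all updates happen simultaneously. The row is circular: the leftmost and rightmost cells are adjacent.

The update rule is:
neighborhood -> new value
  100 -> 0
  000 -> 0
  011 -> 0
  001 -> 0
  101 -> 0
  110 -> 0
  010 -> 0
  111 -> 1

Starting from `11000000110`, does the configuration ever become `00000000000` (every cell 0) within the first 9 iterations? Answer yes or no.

yes

iteration 1: 00000000000
all cells are 0 at iteration 1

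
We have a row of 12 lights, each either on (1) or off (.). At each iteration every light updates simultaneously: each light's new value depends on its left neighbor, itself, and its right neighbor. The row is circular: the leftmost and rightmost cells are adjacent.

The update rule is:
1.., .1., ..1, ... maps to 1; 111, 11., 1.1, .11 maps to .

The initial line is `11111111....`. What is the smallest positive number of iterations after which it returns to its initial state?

........1111
11111111....

2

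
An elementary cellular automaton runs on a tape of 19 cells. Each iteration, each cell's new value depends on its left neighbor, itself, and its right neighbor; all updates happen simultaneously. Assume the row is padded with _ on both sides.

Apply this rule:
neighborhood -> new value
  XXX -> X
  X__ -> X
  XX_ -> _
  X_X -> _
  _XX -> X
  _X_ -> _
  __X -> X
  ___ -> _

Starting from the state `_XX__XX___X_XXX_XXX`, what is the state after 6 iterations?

X_____XXX_XXX_X_X_X

iteration 1: XX_XXX_X_X__XX__XX_
iteration 2: X__XX_____XXX_XXX_X
iteration 3: _XXX_X___XXX__XX___
iteration 4: XXX___X_XXX_XXX_X__
iteration 5: XX_X_X__XX__XX___X_
iteration 6: X_____XXX_XXX_X_X_X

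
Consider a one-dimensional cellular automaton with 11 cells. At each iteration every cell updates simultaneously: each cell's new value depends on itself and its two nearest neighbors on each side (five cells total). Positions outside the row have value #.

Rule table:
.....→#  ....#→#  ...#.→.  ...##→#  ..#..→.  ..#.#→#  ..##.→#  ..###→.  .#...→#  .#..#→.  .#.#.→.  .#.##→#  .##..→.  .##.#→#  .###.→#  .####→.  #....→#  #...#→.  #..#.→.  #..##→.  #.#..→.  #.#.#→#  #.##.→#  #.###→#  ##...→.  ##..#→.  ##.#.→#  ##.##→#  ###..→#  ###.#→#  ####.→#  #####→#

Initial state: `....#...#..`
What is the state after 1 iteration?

.##..#.....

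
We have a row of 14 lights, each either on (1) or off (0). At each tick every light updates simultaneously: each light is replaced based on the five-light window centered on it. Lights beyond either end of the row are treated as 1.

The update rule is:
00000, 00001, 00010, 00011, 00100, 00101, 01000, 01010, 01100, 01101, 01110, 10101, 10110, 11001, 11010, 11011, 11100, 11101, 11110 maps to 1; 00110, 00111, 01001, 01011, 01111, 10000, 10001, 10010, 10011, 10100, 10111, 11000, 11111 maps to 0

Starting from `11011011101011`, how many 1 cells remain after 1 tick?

11111101111000
count of 1: 10

10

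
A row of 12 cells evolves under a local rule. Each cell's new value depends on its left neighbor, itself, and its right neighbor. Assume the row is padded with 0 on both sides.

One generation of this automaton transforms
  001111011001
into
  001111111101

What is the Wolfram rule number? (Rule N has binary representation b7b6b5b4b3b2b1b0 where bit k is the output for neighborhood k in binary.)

252

position 3: 111 → 1  (bit 7 = 1)
position 5: 110 → 1  (bit 6 = 1)
position 6: 101 → 1  (bit 5 = 1)
position 9: 100 → 1  (bit 4 = 1)
position 2: 011 → 1  (bit 3 = 1)
position 11: 010 → 1  (bit 2 = 1)
position 1: 001 → 0  (bit 1 = 0)
position 0: 000 → 0  (bit 0 = 0)
bits b7..b0 = 11111100 = 252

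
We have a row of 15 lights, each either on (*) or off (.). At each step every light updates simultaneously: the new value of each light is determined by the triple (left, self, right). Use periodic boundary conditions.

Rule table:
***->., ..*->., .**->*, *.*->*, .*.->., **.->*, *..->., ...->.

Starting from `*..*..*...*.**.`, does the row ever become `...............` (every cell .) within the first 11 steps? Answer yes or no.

step 1: ...........****
step 2: ...........*..*
step 3: ...............
all cells are . at step 3

yes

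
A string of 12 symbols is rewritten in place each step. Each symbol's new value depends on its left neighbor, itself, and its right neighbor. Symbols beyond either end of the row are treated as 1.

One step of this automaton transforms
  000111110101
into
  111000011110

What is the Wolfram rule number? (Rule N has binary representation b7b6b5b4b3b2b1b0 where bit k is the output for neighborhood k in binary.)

position 4: 111 → 0  (bit 7 = 0)
position 7: 110 → 1  (bit 6 = 1)
position 8: 101 → 1  (bit 5 = 1)
position 0: 100 → 1  (bit 4 = 1)
position 3: 011 → 0  (bit 3 = 0)
position 9: 010 → 1  (bit 2 = 1)
position 2: 001 → 1  (bit 1 = 1)
position 1: 000 → 1  (bit 0 = 1)
bits b7..b0 = 01110111 = 119

119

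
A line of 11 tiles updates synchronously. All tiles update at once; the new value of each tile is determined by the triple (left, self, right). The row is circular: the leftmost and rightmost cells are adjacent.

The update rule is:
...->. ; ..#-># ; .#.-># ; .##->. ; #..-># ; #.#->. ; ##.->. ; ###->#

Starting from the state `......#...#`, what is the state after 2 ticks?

#....###.##
.#..#.#...#

.#..#.#...#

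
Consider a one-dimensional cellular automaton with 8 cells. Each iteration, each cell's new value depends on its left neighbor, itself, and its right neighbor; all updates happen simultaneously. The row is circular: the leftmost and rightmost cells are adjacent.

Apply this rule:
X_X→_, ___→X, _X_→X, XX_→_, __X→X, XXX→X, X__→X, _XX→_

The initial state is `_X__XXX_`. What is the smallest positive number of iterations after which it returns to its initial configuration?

4

XXXX_X_X
XXX__X__
_X_XXXXX
_X__XXX_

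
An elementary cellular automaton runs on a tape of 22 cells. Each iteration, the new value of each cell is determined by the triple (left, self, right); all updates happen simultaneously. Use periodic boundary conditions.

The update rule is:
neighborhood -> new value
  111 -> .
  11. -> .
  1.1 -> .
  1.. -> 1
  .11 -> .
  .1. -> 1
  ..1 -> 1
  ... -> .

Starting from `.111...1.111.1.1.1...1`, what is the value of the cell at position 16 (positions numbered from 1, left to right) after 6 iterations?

iteration 1: ....1.11.....1.1.11.11
iteration 2: 1..11...1...11.1......
iteration 3: 111..1.111.1...11....1
iteration 4: ...111.....11.1..1..1.
iteration 5: ..1...1...1...11111111
iteration 6: 1111.111.111.1........
position 16 holds .

.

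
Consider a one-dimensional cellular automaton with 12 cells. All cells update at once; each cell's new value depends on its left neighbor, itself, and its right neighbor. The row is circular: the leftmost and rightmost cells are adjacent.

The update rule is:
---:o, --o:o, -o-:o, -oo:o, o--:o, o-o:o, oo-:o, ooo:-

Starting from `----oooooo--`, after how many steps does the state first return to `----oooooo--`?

2

ooooo----ooo
----oooooo--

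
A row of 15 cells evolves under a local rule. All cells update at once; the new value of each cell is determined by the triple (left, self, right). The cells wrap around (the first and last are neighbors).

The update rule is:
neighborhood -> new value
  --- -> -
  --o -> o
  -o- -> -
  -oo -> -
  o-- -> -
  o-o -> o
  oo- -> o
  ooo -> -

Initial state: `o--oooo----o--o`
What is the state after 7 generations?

o---o--o-o-o---

generation 1: o-o---o---o--o-
generation 2: -o---o---o--o-o
generation 3: o---o---o--o-o-
generation 4: ---o---o--o-o-o
generation 5: --o---o--o-o-o-
generation 6: -o---o--o-o-o--
generation 7: o---o--o-o-o---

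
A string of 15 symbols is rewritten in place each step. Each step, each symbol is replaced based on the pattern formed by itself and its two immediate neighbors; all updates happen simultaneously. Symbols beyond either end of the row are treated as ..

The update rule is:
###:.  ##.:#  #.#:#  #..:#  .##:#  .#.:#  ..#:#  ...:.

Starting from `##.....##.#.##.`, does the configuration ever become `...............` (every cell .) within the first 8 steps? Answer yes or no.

no

###...#########
#.##.##.......#
########.....##
#......##...###
##....####.##.#
###..##..######
#.########....#
###......##..##
step 8 is ###......##..##, still not uniform .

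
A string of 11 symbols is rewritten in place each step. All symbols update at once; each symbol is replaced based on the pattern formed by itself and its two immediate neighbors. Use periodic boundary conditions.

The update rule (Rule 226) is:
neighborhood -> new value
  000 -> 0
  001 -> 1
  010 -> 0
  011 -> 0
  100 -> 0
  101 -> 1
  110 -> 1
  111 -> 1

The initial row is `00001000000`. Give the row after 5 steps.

00010000000
00100000000
01000000000
10000000000
00000000001

00000000001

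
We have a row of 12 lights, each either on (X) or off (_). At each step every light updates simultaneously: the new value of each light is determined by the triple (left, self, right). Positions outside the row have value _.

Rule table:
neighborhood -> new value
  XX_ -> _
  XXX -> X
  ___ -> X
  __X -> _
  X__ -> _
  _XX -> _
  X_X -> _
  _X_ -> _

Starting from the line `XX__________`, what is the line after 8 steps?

_X__XX______

___XXXXXXXXX
XX__XXXXXXX_
_____XXXXX__
XXXX__XXX__X
_XX____X____
____XX___XXX
XXX____X__X_
_X__XX______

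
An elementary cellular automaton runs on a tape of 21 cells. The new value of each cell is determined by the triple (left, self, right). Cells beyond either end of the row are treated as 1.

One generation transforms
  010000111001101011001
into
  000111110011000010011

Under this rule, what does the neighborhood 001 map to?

1

At position 5 the neighborhood is 001; the next row has 1 there.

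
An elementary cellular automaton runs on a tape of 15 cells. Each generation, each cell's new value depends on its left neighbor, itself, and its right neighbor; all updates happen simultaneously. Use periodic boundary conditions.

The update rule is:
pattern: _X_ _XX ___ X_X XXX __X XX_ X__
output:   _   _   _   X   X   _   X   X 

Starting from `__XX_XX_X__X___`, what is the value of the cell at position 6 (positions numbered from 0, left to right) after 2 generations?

_

___XX_XX_X__X__
____XX_XX_X__X_
position 6 holds _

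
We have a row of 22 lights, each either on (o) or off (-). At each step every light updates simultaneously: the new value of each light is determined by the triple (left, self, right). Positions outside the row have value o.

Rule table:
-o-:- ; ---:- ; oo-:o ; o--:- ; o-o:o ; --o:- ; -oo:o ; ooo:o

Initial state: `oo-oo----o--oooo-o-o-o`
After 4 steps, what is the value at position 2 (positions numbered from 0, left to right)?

step 1: ooooo-------ooooo-o-oo
step 2: ooooo-------oooooo-ooo
step 3: ooooo-------oooooooooo
step 4: ooooo-------oooooooooo
position 2 holds o

o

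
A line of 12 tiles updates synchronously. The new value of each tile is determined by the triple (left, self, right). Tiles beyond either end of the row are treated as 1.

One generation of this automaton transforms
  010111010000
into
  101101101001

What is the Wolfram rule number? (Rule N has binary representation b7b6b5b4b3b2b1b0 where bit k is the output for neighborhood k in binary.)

122

position 4: 111 → 0  (bit 7 = 0)
position 5: 110 → 1  (bit 6 = 1)
position 0: 101 → 1  (bit 5 = 1)
position 8: 100 → 1  (bit 4 = 1)
position 3: 011 → 1  (bit 3 = 1)
position 1: 010 → 0  (bit 2 = 0)
position 11: 001 → 1  (bit 1 = 1)
position 9: 000 → 0  (bit 0 = 0)
bits b7..b0 = 01111010 = 122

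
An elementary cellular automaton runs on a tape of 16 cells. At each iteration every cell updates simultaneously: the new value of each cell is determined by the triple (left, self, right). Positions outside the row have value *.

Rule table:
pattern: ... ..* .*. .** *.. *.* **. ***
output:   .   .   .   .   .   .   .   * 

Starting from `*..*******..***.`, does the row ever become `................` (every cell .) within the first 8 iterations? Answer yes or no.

....*****....*..
.....***........
......*.........
................
all cells are . at iteration 4

yes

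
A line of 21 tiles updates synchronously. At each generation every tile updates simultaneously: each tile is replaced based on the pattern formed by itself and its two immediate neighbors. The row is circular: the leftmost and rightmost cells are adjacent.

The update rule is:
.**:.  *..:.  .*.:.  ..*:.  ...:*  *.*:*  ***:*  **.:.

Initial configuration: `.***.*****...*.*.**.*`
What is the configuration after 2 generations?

*.*.*.***..*..*.*..*.
.*.*.*.*.......*....*

.*.*.*.*.......*....*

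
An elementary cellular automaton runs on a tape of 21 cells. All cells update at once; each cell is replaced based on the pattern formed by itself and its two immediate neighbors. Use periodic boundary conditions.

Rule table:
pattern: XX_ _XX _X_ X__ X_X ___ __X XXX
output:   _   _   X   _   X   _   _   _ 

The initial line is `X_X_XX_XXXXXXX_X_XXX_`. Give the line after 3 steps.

______X______________

step 1: XXXX__X_______XXX___X
step 2: ______X______________
step 3: ______X______________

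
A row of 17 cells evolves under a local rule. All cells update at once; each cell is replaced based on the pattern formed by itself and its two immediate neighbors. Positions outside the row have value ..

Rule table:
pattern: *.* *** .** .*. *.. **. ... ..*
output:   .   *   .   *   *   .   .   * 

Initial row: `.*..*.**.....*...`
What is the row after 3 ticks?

*****...*...***..
.***.*.***.*.*.*.
*.*..*..*..*.*.**

*.*..*..*..*.*.**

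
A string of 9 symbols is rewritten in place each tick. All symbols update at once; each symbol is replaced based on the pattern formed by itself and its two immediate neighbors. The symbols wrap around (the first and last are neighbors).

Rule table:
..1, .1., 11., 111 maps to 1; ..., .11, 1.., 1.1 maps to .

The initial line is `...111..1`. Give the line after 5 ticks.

..1.11.11

..1.11.11
.11..1..1
..1.11.11  (repeats tick 1; period 2)
tick 5: ..1.11.11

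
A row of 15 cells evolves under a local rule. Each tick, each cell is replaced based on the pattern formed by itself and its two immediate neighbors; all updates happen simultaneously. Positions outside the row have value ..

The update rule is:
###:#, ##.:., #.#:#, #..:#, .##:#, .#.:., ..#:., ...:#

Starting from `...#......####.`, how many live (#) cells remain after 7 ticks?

##..#####.###.#
#.#.####.###.#.
.#.####.###.#.#
..####.###.#.#.
#.###.###.#.#.#
.###.###.#.#.#.
.##.###.#.#.#.#
count of #: 9

9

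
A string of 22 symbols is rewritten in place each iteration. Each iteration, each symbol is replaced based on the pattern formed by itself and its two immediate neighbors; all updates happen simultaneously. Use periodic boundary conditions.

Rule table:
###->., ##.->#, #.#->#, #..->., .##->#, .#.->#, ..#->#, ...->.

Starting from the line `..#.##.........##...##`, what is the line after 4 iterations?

##.###.....##........#

.#####........###..###
##...#.......##.#.##.#
.#..##......##########
##.###.....##........#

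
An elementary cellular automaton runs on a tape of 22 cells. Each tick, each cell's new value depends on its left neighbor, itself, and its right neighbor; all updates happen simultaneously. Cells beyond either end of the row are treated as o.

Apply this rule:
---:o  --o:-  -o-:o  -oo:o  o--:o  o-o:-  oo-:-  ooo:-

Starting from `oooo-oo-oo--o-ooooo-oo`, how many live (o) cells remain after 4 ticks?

-----o--o-o-o-o-----o-
oooo-oo-o-o-o-ooooo-o-
-----o--o-o-o-o-----o-  (repeats tick 1; period 2)
tick 4: oooo-oo-o-o-o-ooooo-o-
count of o: 15

15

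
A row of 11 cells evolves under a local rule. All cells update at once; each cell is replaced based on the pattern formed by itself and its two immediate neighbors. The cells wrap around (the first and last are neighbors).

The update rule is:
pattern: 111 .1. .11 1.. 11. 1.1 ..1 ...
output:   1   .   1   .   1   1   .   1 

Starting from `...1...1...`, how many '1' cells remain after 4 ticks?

6

tick 1: 11...1...11
tick 2: 11.1...1.11
tick 3: 111..1..111
tick 4: 111.....111
count of 1: 6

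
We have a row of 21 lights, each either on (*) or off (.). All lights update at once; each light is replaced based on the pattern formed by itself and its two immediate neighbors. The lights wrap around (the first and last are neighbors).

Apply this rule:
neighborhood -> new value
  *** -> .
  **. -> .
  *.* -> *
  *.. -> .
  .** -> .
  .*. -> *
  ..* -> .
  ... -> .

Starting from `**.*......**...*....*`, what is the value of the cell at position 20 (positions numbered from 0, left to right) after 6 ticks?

tick 1: ..**...........*.....
tick 2: ...............*.....
tick 3: ...............*.....  (fixed point — unchanged through tick 6)
position 20 holds .

.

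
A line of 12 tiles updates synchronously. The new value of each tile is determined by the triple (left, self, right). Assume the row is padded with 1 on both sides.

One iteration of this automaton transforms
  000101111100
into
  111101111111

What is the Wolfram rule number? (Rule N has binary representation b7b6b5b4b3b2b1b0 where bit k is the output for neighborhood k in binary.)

position 6: 111 → 1  (bit 7 = 1)
position 9: 110 → 1  (bit 6 = 1)
position 4: 101 → 0  (bit 5 = 0)
position 0: 100 → 1  (bit 4 = 1)
position 5: 011 → 1  (bit 3 = 1)
position 3: 010 → 1  (bit 2 = 1)
position 2: 001 → 1  (bit 1 = 1)
position 1: 000 → 1  (bit 0 = 1)
bits b7..b0 = 11011111 = 223

223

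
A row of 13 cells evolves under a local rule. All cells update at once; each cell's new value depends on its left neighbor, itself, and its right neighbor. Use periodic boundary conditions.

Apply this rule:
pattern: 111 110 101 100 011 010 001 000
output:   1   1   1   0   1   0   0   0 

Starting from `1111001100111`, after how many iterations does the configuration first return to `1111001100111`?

1111001100111

1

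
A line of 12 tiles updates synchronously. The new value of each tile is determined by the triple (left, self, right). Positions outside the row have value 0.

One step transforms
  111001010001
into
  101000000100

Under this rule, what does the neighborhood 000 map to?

1

At position 9 the neighborhood is 000; the next row has 1 there.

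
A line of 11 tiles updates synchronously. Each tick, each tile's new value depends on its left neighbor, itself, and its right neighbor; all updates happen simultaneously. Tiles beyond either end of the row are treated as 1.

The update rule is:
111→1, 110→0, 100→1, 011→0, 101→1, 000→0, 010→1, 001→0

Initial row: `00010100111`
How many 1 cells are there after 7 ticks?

9

10011110011
01001101001
11100011100
11010001010
10111001111
01010100111
11111110011
count of 1: 9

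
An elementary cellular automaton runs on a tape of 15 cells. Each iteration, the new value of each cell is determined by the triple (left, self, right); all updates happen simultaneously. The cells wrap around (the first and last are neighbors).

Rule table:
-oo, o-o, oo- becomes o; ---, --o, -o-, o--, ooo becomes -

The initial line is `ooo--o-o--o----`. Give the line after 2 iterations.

o-o---o--------
-o-------------

-o-------------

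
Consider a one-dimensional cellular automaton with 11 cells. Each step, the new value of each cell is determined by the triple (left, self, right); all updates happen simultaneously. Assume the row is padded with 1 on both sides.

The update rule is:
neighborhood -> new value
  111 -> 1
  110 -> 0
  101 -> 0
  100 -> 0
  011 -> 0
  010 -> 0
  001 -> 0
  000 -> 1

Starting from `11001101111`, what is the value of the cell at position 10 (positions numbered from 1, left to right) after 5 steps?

0

10000000111
00111110011
00011100001
01001001100
00000000000
position 10 holds 0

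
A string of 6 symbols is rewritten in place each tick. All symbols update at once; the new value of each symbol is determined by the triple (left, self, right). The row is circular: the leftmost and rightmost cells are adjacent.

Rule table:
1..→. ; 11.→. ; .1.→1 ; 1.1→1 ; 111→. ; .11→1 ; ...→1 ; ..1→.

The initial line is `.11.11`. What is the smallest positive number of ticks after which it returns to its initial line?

3

tick 1: 11.11.
tick 2: 1.11.1
tick 3: .11.11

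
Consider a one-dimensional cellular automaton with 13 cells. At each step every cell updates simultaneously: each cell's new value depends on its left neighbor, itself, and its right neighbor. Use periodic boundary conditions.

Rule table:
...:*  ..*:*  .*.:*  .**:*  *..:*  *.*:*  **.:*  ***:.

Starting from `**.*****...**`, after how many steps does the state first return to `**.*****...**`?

2

step 1: .***...*****.
step 2: **.*****...**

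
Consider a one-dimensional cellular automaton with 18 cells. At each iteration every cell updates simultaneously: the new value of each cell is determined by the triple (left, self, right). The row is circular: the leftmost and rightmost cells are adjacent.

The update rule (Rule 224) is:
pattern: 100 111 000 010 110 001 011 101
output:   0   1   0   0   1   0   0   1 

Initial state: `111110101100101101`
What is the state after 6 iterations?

111111010100010110
011111101000001011
101111110000000101
110111110000000010
011011110000000001
101101110000000000

101101110000000000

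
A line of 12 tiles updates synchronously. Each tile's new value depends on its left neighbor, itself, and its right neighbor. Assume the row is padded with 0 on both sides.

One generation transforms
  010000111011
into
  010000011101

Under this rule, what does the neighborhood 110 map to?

At position 8 the neighborhood is 110; the next row has 1 there.

1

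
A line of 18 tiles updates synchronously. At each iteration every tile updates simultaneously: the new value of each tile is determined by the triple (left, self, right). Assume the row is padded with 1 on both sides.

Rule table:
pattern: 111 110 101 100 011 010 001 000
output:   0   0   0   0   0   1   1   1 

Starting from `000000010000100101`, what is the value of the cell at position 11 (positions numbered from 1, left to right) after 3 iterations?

1

iteration 1: 011111110111101100
iteration 2: 000000000000000001
iteration 3: 011111111111111110
position 11 holds 1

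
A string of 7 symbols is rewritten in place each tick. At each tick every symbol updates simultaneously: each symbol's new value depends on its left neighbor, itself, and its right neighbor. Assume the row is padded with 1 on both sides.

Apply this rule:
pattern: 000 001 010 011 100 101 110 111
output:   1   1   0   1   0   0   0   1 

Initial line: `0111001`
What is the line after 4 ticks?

0110011
0100111
0001111
0111111

0111111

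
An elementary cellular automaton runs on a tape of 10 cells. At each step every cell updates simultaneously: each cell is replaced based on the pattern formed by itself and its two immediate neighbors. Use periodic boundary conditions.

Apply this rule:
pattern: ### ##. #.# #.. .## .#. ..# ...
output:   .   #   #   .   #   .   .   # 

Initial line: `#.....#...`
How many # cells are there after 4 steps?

..###...#.
#.#.#.#...
.#.#.#..#.
..#.#.....
count of #: 2

2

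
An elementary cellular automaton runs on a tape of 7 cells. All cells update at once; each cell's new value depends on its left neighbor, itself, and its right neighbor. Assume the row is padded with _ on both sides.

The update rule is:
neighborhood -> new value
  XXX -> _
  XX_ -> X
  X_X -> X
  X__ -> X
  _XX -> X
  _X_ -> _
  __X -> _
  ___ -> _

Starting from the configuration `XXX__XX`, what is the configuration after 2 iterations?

X_XX_XX
_XXXXXX

_XXXXXX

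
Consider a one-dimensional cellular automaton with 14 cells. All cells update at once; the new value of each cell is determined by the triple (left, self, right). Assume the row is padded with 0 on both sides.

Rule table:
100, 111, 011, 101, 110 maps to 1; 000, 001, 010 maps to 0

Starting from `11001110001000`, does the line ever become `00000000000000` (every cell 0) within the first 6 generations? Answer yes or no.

11101111000100
11111111100010
11111111110001
11111111111000
11111111111100
11111111111110
generation 6 is 11111111111110, still not uniform 0

no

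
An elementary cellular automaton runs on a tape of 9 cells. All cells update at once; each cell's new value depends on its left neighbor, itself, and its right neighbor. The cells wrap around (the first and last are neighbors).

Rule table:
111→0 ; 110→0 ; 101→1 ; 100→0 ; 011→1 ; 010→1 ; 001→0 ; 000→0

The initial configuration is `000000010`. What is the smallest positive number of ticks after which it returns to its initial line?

1

tick 1: 000000010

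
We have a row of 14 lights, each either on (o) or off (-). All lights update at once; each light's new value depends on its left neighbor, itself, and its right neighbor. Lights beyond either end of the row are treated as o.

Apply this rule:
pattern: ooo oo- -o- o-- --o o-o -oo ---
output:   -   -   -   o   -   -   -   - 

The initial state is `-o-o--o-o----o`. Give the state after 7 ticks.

--o--o----o---

----o----o----
o----o----o---
-o----o----o--
--o----o----o-
o--o----o-----
-o--o----o----
--o--o----o---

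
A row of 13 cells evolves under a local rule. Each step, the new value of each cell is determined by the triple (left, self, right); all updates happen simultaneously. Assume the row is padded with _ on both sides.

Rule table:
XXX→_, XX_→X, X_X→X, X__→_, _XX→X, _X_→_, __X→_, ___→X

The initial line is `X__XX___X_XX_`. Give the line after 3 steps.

___XX_X__XXX_
XX_XXX___X_X_
XXXX_X_X__X__

XXXX_X_X__X__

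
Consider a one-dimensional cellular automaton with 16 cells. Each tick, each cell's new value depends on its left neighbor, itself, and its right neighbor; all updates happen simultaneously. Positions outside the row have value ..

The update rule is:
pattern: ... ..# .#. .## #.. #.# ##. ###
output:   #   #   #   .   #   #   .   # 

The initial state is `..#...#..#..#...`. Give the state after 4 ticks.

##.##########.##

################
.##############.
#.############.#
##.##########.##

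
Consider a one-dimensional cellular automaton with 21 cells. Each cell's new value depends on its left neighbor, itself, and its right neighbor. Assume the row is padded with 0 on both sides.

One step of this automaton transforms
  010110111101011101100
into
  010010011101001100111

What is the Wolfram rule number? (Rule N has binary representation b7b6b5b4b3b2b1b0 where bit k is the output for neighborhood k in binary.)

position 7: 111 → 1  (bit 7 = 1)
position 4: 110 → 1  (bit 6 = 1)
position 2: 101 → 0  (bit 5 = 0)
position 19: 100 → 1  (bit 4 = 1)
position 3: 011 → 0  (bit 3 = 0)
position 1: 010 → 1  (bit 2 = 1)
position 0: 001 → 0  (bit 1 = 0)
position 20: 000 → 1  (bit 0 = 1)
bits b7..b0 = 11010101 = 213

213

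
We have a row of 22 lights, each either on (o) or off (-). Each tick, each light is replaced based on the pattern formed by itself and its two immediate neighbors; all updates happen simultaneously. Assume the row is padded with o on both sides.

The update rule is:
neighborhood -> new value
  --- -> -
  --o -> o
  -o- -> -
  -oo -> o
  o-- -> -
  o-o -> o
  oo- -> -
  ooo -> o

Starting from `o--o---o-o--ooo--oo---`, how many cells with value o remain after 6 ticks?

--o---o-o--ooo--oo---o
-o---o-o--ooo--oo---oo
o---o-o--ooo--oo---ooo
---o-o--ooo--oo---oooo
--o-o--ooo--oo---ooooo
-o-o--ooo--oo---oooooo
count of o: 13

13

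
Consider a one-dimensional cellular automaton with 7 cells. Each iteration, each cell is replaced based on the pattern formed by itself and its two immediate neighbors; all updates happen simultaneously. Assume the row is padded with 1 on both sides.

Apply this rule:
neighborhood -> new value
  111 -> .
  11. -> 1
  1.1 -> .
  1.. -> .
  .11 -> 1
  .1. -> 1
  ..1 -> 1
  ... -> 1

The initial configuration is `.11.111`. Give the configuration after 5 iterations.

.11.1.1

iteration 1: .11.1..
iteration 2: .11.1.1
iteration 3: .11.1.1  (fixed point — unchanged through iteration 5)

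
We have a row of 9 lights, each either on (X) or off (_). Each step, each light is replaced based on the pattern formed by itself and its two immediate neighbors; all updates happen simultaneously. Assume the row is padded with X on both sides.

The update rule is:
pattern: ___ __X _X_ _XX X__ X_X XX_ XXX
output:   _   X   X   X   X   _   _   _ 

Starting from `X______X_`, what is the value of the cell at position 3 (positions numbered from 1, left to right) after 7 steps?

_X____XX_
_XX__XX__
_X_XXX_XX
_X_X___X_
_X_XX_XX_
_X_X__X__
_X_XXXXXX
position 3 holds _

_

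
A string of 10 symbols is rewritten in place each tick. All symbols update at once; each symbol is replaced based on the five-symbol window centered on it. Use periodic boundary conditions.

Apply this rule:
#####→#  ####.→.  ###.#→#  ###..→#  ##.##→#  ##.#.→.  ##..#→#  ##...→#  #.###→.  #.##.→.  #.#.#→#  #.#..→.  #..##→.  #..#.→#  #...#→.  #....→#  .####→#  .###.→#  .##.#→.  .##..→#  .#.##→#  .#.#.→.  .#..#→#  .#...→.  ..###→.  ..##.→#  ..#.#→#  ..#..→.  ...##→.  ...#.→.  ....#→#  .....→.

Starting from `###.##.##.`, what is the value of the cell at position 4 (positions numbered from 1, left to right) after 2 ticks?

#

.###..#..#
#.####.###
position 4 holds #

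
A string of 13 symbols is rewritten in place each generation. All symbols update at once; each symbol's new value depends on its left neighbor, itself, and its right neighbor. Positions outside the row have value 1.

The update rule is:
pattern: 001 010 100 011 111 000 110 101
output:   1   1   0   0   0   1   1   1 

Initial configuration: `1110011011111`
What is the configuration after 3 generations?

generation 1: 0010101100000
generation 2: 0111110101111
generation 3: 1000011110000

1000011110000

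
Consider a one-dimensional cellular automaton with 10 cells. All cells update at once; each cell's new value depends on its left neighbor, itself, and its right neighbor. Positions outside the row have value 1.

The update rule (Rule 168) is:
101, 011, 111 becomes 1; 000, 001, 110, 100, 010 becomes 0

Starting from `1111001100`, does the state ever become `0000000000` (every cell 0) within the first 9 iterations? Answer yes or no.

yes

1110001000
1100000000
1000000000
0000000000
all cells are 0 at iteration 4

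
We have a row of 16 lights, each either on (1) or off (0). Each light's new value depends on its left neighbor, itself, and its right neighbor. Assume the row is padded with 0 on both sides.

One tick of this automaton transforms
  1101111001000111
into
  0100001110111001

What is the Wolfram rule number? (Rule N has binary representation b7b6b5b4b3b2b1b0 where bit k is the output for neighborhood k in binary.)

position 4: 111 → 0  (bit 7 = 0)
position 1: 110 → 1  (bit 6 = 1)
position 2: 101 → 0  (bit 5 = 0)
position 7: 100 → 1  (bit 4 = 1)
position 0: 011 → 0  (bit 3 = 0)
position 9: 010 → 0  (bit 2 = 0)
position 8: 001 → 1  (bit 1 = 1)
position 11: 000 → 1  (bit 0 = 1)
bits b7..b0 = 01010011 = 83

83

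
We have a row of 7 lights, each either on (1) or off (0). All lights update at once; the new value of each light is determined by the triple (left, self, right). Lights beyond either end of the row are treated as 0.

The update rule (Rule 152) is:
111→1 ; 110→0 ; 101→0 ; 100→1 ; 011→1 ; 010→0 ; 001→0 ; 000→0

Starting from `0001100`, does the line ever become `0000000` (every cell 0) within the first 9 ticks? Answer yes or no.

0001010
0000001
0000000
all cells are 0 at tick 3

yes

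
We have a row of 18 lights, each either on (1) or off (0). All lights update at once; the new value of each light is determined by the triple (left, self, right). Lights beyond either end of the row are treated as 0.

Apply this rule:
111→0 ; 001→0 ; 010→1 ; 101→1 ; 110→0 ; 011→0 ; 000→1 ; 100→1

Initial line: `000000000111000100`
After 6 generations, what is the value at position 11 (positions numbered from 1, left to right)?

0

111111110000110111
000000001110001000
111111100001101111
000000011100010000
111111000011011111
000000111000100000
position 11 holds 0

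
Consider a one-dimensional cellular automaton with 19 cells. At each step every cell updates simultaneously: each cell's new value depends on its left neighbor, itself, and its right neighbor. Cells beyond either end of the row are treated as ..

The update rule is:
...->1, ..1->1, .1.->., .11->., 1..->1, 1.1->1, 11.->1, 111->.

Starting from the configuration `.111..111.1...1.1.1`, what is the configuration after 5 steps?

1.11..11.111.11.11.

1..111..11.111.1.1.
.11..111.11..11.1.1
1.111..11.111.11.1.
.1..111.11..11.11.1
1.11..11.111.11.11.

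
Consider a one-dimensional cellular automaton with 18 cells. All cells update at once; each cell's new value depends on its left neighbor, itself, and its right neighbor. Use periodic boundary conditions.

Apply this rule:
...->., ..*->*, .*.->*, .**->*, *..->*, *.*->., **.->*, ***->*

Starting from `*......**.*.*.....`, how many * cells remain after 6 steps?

15

**....***.*.**...*
***..****.*.***.**
*********.*.***.**
*********.*.***.**  (fixed point — unchanged through step 6)
count of *: 15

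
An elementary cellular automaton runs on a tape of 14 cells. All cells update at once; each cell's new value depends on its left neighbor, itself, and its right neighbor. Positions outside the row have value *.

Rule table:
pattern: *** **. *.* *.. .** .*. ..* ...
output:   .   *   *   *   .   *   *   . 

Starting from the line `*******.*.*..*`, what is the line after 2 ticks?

*....*......**

......*******.
*....*......**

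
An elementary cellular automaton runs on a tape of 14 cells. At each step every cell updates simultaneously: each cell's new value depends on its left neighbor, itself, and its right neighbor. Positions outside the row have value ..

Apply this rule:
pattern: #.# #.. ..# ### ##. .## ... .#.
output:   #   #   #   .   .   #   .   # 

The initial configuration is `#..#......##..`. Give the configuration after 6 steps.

#..######.##..

#####....##.#.
#....#..##.###
##..#####.##..
#.###....##.#.
###..#..##.###
#..######.##..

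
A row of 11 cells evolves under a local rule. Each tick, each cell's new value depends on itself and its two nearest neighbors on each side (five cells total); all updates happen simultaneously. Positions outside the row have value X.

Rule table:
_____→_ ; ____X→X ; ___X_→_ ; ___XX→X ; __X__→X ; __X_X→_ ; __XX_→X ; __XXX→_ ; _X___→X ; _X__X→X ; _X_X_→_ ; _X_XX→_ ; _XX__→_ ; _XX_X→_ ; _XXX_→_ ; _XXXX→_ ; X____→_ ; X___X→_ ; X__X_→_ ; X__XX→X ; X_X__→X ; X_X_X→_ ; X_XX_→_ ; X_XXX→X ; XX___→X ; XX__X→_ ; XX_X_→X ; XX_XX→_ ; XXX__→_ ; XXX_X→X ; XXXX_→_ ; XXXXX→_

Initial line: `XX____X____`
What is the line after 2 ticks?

_________X_

__X_X_XX_XX
_________X_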